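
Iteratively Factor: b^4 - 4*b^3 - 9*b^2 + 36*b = (b - 3)*(b^3 - b^2 - 12*b) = (b - 4)*(b - 3)*(b^2 + 3*b) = (b - 4)*(b - 3)*(b + 3)*(b)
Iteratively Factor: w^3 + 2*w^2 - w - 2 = (w + 2)*(w^2 - 1) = (w - 1)*(w + 2)*(w + 1)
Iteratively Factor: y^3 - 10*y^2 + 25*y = (y - 5)*(y^2 - 5*y) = (y - 5)^2*(y)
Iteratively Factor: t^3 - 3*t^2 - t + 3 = (t + 1)*(t^2 - 4*t + 3) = (t - 1)*(t + 1)*(t - 3)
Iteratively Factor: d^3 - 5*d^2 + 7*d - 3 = (d - 1)*(d^2 - 4*d + 3) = (d - 3)*(d - 1)*(d - 1)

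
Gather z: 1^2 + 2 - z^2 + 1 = 4 - z^2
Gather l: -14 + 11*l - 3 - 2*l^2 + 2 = -2*l^2 + 11*l - 15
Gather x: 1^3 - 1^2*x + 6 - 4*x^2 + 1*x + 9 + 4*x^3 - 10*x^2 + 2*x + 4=4*x^3 - 14*x^2 + 2*x + 20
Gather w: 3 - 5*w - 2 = 1 - 5*w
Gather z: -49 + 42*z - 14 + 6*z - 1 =48*z - 64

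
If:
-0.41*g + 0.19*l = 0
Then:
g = 0.463414634146341*l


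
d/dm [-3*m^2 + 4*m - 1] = 4 - 6*m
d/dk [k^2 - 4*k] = 2*k - 4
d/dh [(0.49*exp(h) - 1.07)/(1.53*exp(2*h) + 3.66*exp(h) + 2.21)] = (-0.7497*exp(2*h) + 3.2742*exp(h) + 4.9991)*exp(h)/(2.3409*exp(4*h) + 11.1996*exp(3*h) + 20.1582*exp(2*h) + 16.1772*exp(h) + 4.8841)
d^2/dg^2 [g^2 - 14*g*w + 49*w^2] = 2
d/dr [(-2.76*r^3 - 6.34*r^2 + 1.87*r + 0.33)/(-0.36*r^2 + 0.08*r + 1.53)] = (0.9936*r^4 - 0.4416*r^3 - 12.5024*r^2 - 19.1628*r + 2.8347)/(0.1296*r^4 - 0.0576*r^3 - 1.0952*r^2 + 0.2448*r + 2.3409)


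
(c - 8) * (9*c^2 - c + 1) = 9*c^3 - 73*c^2 + 9*c - 8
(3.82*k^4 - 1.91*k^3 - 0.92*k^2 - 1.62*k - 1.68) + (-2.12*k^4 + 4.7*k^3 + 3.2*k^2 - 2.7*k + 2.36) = 1.7*k^4 + 2.79*k^3 + 2.28*k^2 - 4.32*k + 0.68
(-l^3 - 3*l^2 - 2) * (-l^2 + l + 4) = l^5 + 2*l^4 - 7*l^3 - 10*l^2 - 2*l - 8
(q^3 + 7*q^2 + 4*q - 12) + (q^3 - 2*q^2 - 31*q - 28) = 2*q^3 + 5*q^2 - 27*q - 40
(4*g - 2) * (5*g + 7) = 20*g^2 + 18*g - 14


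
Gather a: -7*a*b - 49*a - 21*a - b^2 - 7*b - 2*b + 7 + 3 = a*(-7*b - 70) - b^2 - 9*b + 10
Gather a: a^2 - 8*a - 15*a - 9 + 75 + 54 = a^2 - 23*a + 120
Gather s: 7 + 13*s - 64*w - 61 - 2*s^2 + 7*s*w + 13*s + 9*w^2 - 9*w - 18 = -2*s^2 + s*(7*w + 26) + 9*w^2 - 73*w - 72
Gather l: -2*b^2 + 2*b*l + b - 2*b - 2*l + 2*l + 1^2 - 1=-2*b^2 + 2*b*l - b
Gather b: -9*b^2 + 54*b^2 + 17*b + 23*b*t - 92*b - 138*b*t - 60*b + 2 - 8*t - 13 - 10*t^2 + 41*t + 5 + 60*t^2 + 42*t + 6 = 45*b^2 + b*(-115*t - 135) + 50*t^2 + 75*t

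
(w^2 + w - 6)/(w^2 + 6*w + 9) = (w - 2)/(w + 3)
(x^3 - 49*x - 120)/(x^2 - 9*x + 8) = (x^2 + 8*x + 15)/(x - 1)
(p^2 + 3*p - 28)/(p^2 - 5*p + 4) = (p + 7)/(p - 1)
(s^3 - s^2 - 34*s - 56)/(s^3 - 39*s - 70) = (s + 4)/(s + 5)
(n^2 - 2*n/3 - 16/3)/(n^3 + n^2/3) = (3*n^2 - 2*n - 16)/(n^2*(3*n + 1))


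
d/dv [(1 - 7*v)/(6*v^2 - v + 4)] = (-42*v^2 + 7*v + (7*v - 1)*(12*v - 1) - 28)/(6*v^2 - v + 4)^2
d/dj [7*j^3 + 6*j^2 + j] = 21*j^2 + 12*j + 1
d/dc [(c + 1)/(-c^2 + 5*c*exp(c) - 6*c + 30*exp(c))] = (-c^2 + 5*c*exp(c) - 6*c - (c + 1)*(5*c*exp(c) - 2*c + 35*exp(c) - 6) + 30*exp(c))/(c^2 - 5*c*exp(c) + 6*c - 30*exp(c))^2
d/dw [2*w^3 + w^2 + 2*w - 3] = 6*w^2 + 2*w + 2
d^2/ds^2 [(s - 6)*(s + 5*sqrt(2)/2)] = 2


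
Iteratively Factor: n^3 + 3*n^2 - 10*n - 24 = (n + 4)*(n^2 - n - 6) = (n - 3)*(n + 4)*(n + 2)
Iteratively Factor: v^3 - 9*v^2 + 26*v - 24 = (v - 3)*(v^2 - 6*v + 8) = (v - 3)*(v - 2)*(v - 4)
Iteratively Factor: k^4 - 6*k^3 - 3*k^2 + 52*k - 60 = (k - 2)*(k^3 - 4*k^2 - 11*k + 30) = (k - 2)*(k + 3)*(k^2 - 7*k + 10) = (k - 5)*(k - 2)*(k + 3)*(k - 2)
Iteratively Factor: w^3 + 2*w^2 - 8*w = (w)*(w^2 + 2*w - 8) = w*(w - 2)*(w + 4)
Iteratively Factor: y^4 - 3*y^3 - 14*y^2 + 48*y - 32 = (y - 1)*(y^3 - 2*y^2 - 16*y + 32) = (y - 4)*(y - 1)*(y^2 + 2*y - 8) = (y - 4)*(y - 2)*(y - 1)*(y + 4)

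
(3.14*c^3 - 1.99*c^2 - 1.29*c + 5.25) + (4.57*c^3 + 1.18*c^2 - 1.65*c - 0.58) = 7.71*c^3 - 0.81*c^2 - 2.94*c + 4.67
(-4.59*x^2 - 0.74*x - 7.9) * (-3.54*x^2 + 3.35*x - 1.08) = 16.2486*x^4 - 12.7569*x^3 + 30.4442*x^2 - 25.6658*x + 8.532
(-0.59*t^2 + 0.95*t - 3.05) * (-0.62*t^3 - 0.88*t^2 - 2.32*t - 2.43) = 0.3658*t^5 - 0.0698*t^4 + 2.4238*t^3 + 1.9137*t^2 + 4.7675*t + 7.4115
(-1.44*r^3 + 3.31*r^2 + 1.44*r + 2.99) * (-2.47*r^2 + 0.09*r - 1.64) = 3.5568*r^5 - 8.3053*r^4 - 0.8973*r^3 - 12.6841*r^2 - 2.0925*r - 4.9036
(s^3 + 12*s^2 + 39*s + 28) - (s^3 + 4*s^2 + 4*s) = 8*s^2 + 35*s + 28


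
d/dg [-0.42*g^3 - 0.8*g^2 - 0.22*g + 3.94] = -1.26*g^2 - 1.6*g - 0.22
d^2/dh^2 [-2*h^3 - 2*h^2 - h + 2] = -12*h - 4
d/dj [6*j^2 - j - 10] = 12*j - 1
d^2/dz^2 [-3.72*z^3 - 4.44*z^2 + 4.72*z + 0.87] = -22.32*z - 8.88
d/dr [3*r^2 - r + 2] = 6*r - 1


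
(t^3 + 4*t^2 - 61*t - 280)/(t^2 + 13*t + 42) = (t^2 - 3*t - 40)/(t + 6)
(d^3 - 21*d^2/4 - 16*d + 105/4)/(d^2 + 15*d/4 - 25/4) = (d^2 - 4*d - 21)/(d + 5)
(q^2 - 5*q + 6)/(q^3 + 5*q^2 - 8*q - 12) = (q - 3)/(q^2 + 7*q + 6)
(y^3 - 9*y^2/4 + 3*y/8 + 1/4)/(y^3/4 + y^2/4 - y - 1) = (4*y^2 - y - 1/2)/(y^2 + 3*y + 2)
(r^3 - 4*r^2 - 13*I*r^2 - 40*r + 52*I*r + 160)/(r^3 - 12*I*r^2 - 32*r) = (r^2 - r*(4 + 5*I) + 20*I)/(r*(r - 4*I))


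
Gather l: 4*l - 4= 4*l - 4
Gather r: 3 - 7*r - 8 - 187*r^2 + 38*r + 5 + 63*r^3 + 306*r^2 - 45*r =63*r^3 + 119*r^2 - 14*r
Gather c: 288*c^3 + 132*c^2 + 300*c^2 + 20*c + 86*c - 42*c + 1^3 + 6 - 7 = 288*c^3 + 432*c^2 + 64*c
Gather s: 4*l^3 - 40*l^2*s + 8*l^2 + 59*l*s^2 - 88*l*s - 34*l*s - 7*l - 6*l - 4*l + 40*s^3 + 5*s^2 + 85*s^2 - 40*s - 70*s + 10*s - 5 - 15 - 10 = 4*l^3 + 8*l^2 - 17*l + 40*s^3 + s^2*(59*l + 90) + s*(-40*l^2 - 122*l - 100) - 30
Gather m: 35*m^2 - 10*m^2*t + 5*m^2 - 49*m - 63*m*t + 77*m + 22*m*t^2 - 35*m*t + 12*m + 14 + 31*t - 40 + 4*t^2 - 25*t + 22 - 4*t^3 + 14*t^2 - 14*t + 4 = m^2*(40 - 10*t) + m*(22*t^2 - 98*t + 40) - 4*t^3 + 18*t^2 - 8*t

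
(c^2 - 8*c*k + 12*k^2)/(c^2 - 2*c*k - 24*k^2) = (c - 2*k)/(c + 4*k)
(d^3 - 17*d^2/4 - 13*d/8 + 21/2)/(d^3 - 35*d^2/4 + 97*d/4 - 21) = (d + 3/2)/(d - 3)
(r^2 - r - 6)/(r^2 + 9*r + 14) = (r - 3)/(r + 7)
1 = 1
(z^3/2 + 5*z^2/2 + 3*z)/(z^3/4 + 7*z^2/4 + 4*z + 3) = 2*z/(z + 2)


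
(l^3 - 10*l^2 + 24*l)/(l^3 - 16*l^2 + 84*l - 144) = l/(l - 6)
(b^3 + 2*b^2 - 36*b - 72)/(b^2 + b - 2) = (b^2 - 36)/(b - 1)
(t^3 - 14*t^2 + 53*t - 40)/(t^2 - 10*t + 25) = (t^2 - 9*t + 8)/(t - 5)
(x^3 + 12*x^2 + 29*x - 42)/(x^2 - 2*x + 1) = (x^2 + 13*x + 42)/(x - 1)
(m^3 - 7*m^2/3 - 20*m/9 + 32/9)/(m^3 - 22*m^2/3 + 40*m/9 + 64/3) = (m - 1)/(m - 6)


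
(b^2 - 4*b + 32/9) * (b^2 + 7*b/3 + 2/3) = b^4 - 5*b^3/3 - 46*b^2/9 + 152*b/27 + 64/27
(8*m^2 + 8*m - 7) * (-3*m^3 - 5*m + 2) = -24*m^5 - 24*m^4 - 19*m^3 - 24*m^2 + 51*m - 14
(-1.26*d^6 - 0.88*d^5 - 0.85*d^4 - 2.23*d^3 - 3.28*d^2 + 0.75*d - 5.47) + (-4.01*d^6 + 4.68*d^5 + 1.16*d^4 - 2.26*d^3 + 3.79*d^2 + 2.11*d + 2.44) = -5.27*d^6 + 3.8*d^5 + 0.31*d^4 - 4.49*d^3 + 0.51*d^2 + 2.86*d - 3.03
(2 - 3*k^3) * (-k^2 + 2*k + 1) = 3*k^5 - 6*k^4 - 3*k^3 - 2*k^2 + 4*k + 2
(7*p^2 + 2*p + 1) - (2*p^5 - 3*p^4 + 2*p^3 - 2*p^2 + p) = -2*p^5 + 3*p^4 - 2*p^3 + 9*p^2 + p + 1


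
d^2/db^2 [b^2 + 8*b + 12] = 2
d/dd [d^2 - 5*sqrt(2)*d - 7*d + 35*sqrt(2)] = 2*d - 5*sqrt(2) - 7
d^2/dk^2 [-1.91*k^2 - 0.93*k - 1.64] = -3.82000000000000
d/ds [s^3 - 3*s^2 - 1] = 3*s*(s - 2)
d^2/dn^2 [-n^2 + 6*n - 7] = -2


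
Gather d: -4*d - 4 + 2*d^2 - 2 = 2*d^2 - 4*d - 6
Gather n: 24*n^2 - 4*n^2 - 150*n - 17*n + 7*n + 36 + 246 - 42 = 20*n^2 - 160*n + 240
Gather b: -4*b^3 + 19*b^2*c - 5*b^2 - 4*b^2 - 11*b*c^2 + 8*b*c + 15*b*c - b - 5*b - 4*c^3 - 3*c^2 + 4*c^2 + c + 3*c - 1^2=-4*b^3 + b^2*(19*c - 9) + b*(-11*c^2 + 23*c - 6) - 4*c^3 + c^2 + 4*c - 1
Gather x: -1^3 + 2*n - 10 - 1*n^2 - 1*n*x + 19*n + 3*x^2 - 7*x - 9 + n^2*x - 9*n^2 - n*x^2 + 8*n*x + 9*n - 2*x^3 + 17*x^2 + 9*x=-10*n^2 + 30*n - 2*x^3 + x^2*(20 - n) + x*(n^2 + 7*n + 2) - 20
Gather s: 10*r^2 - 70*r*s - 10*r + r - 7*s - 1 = 10*r^2 - 9*r + s*(-70*r - 7) - 1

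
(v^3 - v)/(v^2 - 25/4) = 4*v*(v^2 - 1)/(4*v^2 - 25)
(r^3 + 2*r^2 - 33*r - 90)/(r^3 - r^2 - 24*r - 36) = (r + 5)/(r + 2)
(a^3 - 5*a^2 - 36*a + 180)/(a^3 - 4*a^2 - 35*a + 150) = (a - 6)/(a - 5)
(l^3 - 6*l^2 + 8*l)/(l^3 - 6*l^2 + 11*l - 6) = l*(l - 4)/(l^2 - 4*l + 3)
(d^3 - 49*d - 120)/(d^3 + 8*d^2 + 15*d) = (d - 8)/d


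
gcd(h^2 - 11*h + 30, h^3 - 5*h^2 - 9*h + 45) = h - 5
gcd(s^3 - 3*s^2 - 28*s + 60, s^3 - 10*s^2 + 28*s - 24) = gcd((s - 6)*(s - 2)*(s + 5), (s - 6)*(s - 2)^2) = s^2 - 8*s + 12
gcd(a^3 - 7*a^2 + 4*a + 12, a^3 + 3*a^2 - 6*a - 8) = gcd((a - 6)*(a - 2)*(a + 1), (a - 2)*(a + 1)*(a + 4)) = a^2 - a - 2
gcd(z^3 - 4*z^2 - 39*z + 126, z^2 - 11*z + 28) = z - 7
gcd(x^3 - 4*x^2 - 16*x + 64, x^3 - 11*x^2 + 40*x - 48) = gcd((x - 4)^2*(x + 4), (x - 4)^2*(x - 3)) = x^2 - 8*x + 16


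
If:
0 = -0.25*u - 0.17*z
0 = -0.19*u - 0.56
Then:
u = -2.95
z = 4.33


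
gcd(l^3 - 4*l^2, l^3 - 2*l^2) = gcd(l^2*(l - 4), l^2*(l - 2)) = l^2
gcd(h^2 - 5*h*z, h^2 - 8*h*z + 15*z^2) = -h + 5*z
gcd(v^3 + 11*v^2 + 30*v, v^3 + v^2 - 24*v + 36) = v + 6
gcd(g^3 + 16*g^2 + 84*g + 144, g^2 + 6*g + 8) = g + 4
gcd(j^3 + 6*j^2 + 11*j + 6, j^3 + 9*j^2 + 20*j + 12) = j^2 + 3*j + 2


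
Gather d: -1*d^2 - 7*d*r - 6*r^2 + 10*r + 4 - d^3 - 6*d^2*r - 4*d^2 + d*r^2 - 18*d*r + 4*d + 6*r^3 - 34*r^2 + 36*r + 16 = -d^3 + d^2*(-6*r - 5) + d*(r^2 - 25*r + 4) + 6*r^3 - 40*r^2 + 46*r + 20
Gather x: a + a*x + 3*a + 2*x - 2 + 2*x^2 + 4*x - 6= 4*a + 2*x^2 + x*(a + 6) - 8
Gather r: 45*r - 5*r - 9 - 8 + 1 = 40*r - 16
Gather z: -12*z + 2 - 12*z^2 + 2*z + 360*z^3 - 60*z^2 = 360*z^3 - 72*z^2 - 10*z + 2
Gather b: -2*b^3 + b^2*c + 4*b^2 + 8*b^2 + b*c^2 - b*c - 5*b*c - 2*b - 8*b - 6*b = -2*b^3 + b^2*(c + 12) + b*(c^2 - 6*c - 16)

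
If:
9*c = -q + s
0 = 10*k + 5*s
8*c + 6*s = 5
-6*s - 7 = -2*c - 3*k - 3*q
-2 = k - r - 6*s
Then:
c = -43/76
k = -181/228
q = 1523/228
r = -1897/228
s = 181/114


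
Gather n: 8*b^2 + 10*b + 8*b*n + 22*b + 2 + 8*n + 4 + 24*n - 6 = 8*b^2 + 32*b + n*(8*b + 32)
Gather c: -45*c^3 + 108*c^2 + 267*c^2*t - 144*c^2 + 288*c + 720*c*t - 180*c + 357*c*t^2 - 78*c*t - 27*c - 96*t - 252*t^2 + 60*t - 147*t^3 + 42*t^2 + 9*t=-45*c^3 + c^2*(267*t - 36) + c*(357*t^2 + 642*t + 81) - 147*t^3 - 210*t^2 - 27*t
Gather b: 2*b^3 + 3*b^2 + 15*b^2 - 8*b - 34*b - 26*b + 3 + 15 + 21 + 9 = 2*b^3 + 18*b^2 - 68*b + 48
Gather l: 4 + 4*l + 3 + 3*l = 7*l + 7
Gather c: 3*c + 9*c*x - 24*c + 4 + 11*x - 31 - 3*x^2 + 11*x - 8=c*(9*x - 21) - 3*x^2 + 22*x - 35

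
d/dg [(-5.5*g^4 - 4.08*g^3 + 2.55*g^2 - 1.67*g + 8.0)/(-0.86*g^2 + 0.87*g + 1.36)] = (9.46*g^5 - 10.8462*g^4 - 37.0192*g^3 - 15.8641*g^2 + 20.696*g - 9.2312)/(0.7396*g^4 - 1.4964*g^3 - 1.5823*g^2 + 2.3664*g + 1.8496)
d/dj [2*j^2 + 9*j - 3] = 4*j + 9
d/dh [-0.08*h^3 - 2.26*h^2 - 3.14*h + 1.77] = -0.24*h^2 - 4.52*h - 3.14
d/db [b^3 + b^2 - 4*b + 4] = 3*b^2 + 2*b - 4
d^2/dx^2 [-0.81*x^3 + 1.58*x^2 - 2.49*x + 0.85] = 3.16 - 4.86*x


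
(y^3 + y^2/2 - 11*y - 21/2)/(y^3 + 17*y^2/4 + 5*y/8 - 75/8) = 4*(2*y^2 - 5*y - 7)/(8*y^2 + 10*y - 25)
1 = 1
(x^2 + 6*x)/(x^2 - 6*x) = (x + 6)/(x - 6)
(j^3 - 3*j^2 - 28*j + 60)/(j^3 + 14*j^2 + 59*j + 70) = (j^2 - 8*j + 12)/(j^2 + 9*j + 14)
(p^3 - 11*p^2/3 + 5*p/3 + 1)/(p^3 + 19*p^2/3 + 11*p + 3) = (p^2 - 4*p + 3)/(p^2 + 6*p + 9)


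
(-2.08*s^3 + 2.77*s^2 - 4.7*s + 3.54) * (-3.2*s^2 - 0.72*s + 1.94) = 6.656*s^5 - 7.3664*s^4 + 9.0104*s^3 - 2.5702*s^2 - 11.6668*s + 6.8676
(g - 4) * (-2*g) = -2*g^2 + 8*g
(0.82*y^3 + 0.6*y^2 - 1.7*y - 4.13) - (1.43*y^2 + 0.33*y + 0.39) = 0.82*y^3 - 0.83*y^2 - 2.03*y - 4.52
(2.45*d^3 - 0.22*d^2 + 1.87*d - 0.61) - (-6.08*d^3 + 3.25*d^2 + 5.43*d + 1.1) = 8.53*d^3 - 3.47*d^2 - 3.56*d - 1.71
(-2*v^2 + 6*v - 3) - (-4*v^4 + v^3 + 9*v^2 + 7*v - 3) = 4*v^4 - v^3 - 11*v^2 - v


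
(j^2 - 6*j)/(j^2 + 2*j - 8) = j*(j - 6)/(j^2 + 2*j - 8)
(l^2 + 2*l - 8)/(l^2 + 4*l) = (l - 2)/l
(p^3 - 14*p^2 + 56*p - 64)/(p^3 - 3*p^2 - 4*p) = (p^2 - 10*p + 16)/(p*(p + 1))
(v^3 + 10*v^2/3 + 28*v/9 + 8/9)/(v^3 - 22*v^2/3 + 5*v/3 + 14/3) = (3*v^2 + 8*v + 4)/(3*(v^2 - 8*v + 7))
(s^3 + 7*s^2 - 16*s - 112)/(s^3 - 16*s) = (s + 7)/s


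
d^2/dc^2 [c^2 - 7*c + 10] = 2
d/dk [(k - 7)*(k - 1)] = 2*k - 8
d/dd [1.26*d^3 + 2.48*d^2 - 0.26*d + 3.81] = 3.78*d^2 + 4.96*d - 0.26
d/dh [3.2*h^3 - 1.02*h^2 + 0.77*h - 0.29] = 9.6*h^2 - 2.04*h + 0.77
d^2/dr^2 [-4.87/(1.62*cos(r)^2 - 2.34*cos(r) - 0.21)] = (-51.123312*(1 - cos(r)^2)^2 + 55.383588*cos(r)^3 - 58.854924*cos(r)^2 - 108.374058*cos(r) + 107.769204)/(-1.62*cos(r)^2 + 2.34*cos(r) + 0.21)^3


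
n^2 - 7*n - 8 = (n - 8)*(n + 1)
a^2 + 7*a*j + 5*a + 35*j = (a + 5)*(a + 7*j)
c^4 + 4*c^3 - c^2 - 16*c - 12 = (c - 2)*(c + 1)*(c + 2)*(c + 3)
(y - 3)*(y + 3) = y^2 - 9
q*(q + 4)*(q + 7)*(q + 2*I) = q^4 + 11*q^3 + 2*I*q^3 + 28*q^2 + 22*I*q^2 + 56*I*q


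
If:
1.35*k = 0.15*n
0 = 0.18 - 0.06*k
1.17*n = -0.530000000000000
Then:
No Solution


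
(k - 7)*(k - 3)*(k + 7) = k^3 - 3*k^2 - 49*k + 147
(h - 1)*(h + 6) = h^2 + 5*h - 6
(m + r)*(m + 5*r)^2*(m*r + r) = m^4*r + 11*m^3*r^2 + m^3*r + 35*m^2*r^3 + 11*m^2*r^2 + 25*m*r^4 + 35*m*r^3 + 25*r^4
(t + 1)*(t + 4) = t^2 + 5*t + 4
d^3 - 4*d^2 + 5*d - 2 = (d - 2)*(d - 1)^2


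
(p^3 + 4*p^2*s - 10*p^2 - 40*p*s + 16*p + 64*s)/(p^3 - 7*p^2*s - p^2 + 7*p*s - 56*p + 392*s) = (p^2 + 4*p*s - 2*p - 8*s)/(p^2 - 7*p*s + 7*p - 49*s)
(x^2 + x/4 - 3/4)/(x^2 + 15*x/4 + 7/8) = 2*(4*x^2 + x - 3)/(8*x^2 + 30*x + 7)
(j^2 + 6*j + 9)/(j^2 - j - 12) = (j + 3)/(j - 4)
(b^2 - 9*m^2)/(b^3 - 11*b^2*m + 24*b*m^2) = (b + 3*m)/(b*(b - 8*m))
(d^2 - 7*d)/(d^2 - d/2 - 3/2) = 2*d*(7 - d)/(-2*d^2 + d + 3)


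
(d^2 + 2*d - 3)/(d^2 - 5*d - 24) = (d - 1)/(d - 8)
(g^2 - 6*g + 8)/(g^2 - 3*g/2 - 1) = 2*(g - 4)/(2*g + 1)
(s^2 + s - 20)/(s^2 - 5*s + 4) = (s + 5)/(s - 1)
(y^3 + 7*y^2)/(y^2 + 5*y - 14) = y^2/(y - 2)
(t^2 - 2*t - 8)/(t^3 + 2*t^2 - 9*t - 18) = (t - 4)/(t^2 - 9)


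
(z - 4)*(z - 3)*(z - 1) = z^3 - 8*z^2 + 19*z - 12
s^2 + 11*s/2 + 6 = (s + 3/2)*(s + 4)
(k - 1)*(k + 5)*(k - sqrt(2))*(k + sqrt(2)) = k^4 + 4*k^3 - 7*k^2 - 8*k + 10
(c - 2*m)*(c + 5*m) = c^2 + 3*c*m - 10*m^2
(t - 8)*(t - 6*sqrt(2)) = t^2 - 6*sqrt(2)*t - 8*t + 48*sqrt(2)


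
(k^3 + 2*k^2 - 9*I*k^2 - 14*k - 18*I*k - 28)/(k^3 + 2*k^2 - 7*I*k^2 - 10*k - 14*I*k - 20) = (k - 7*I)/(k - 5*I)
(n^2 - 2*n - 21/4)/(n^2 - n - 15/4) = (2*n - 7)/(2*n - 5)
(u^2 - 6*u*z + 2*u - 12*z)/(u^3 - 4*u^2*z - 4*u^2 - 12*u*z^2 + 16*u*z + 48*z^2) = (u + 2)/(u^2 + 2*u*z - 4*u - 8*z)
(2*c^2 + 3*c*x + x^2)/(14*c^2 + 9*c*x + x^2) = (c + x)/(7*c + x)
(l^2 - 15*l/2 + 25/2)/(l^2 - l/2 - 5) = (l - 5)/(l + 2)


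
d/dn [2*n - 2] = 2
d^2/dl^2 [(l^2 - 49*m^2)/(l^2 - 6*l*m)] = 6*m*(2*l^3 - 49*l^2*m + 294*l*m^2 - 588*m^3)/(l^3*(l^3 - 18*l^2*m + 108*l*m^2 - 216*m^3))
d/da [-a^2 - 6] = -2*a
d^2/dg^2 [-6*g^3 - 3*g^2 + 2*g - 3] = -36*g - 6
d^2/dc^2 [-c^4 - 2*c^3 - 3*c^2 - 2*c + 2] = -12*c^2 - 12*c - 6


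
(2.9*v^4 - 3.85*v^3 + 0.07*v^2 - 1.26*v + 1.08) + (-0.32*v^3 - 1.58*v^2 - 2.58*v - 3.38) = 2.9*v^4 - 4.17*v^3 - 1.51*v^2 - 3.84*v - 2.3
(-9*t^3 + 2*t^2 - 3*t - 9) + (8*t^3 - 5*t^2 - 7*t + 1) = -t^3 - 3*t^2 - 10*t - 8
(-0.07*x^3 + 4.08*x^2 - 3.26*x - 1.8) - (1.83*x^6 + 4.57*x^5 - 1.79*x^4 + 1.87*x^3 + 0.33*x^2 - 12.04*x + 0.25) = -1.83*x^6 - 4.57*x^5 + 1.79*x^4 - 1.94*x^3 + 3.75*x^2 + 8.78*x - 2.05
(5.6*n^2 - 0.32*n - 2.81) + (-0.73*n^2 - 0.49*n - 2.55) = 4.87*n^2 - 0.81*n - 5.36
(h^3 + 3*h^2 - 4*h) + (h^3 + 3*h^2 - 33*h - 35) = 2*h^3 + 6*h^2 - 37*h - 35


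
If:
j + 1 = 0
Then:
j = -1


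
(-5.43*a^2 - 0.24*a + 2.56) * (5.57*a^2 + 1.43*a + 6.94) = -30.2451*a^4 - 9.1017*a^3 - 23.7682*a^2 + 1.9952*a + 17.7664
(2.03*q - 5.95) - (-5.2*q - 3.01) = 7.23*q - 2.94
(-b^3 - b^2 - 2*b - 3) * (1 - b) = b^4 + b^2 + b - 3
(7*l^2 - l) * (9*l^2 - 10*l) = 63*l^4 - 79*l^3 + 10*l^2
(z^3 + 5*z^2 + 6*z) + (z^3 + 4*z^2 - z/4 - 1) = 2*z^3 + 9*z^2 + 23*z/4 - 1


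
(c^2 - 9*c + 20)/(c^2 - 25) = (c - 4)/(c + 5)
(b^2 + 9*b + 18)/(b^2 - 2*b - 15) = (b + 6)/(b - 5)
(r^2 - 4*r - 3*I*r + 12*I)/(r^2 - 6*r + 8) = (r - 3*I)/(r - 2)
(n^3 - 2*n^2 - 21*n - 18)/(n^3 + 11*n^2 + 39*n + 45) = (n^2 - 5*n - 6)/(n^2 + 8*n + 15)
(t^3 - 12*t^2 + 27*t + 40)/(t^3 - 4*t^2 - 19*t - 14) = (t^2 - 13*t + 40)/(t^2 - 5*t - 14)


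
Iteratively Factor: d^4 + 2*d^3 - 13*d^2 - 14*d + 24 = (d + 2)*(d^3 - 13*d + 12) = (d + 2)*(d + 4)*(d^2 - 4*d + 3) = (d - 1)*(d + 2)*(d + 4)*(d - 3)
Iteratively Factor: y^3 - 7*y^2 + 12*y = (y)*(y^2 - 7*y + 12) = y*(y - 4)*(y - 3)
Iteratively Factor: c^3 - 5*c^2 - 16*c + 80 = (c + 4)*(c^2 - 9*c + 20) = (c - 4)*(c + 4)*(c - 5)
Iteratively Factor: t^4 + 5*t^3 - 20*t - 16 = (t + 4)*(t^3 + t^2 - 4*t - 4) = (t + 2)*(t + 4)*(t^2 - t - 2) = (t + 1)*(t + 2)*(t + 4)*(t - 2)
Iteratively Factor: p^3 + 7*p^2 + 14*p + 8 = (p + 1)*(p^2 + 6*p + 8) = (p + 1)*(p + 4)*(p + 2)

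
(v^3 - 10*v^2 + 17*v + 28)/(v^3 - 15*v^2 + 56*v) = (v^2 - 3*v - 4)/(v*(v - 8))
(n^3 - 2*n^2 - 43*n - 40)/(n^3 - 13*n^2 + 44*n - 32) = (n^2 + 6*n + 5)/(n^2 - 5*n + 4)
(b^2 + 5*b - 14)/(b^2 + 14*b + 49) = (b - 2)/(b + 7)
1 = 1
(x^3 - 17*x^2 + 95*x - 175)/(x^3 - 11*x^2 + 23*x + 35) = (x - 5)/(x + 1)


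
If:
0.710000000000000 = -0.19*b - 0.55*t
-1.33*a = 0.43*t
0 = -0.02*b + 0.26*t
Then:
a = 0.08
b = -3.06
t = -0.24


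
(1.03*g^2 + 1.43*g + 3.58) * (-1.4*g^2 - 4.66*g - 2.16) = -1.442*g^4 - 6.8018*g^3 - 13.9006*g^2 - 19.7716*g - 7.7328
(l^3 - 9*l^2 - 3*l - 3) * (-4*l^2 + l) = -4*l^5 + 37*l^4 + 3*l^3 + 9*l^2 - 3*l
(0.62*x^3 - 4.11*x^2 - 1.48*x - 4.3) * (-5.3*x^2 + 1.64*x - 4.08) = -3.286*x^5 + 22.7998*x^4 - 1.426*x^3 + 37.1316*x^2 - 1.0136*x + 17.544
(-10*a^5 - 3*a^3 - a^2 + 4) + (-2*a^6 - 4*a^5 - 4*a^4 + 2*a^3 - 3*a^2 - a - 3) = -2*a^6 - 14*a^5 - 4*a^4 - a^3 - 4*a^2 - a + 1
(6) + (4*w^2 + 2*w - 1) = 4*w^2 + 2*w + 5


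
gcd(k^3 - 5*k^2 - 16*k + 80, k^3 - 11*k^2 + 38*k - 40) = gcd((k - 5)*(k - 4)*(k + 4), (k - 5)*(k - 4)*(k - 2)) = k^2 - 9*k + 20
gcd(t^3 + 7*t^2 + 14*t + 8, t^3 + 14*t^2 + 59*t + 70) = t + 2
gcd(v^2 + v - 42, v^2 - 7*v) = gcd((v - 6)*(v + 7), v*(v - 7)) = 1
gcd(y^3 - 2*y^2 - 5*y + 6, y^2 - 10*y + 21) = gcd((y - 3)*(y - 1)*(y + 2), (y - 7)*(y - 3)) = y - 3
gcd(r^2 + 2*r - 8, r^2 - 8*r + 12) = r - 2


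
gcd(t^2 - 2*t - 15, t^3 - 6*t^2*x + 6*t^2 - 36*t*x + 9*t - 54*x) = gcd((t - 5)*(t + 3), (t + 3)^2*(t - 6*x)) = t + 3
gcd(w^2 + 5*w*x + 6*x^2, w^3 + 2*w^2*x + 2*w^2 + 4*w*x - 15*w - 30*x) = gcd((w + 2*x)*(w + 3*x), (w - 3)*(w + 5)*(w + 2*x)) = w + 2*x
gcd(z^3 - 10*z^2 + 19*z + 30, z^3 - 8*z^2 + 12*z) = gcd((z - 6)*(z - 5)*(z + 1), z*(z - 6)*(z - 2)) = z - 6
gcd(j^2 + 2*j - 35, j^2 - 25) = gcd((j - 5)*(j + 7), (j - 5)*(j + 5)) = j - 5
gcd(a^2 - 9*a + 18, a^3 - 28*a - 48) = a - 6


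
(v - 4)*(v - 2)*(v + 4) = v^3 - 2*v^2 - 16*v + 32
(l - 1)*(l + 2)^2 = l^3 + 3*l^2 - 4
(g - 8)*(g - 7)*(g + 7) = g^3 - 8*g^2 - 49*g + 392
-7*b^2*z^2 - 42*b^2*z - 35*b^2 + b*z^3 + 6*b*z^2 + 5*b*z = (-7*b + z)*(z + 5)*(b*z + b)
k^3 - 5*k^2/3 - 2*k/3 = k*(k - 2)*(k + 1/3)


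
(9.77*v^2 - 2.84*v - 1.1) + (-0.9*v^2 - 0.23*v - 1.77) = 8.87*v^2 - 3.07*v - 2.87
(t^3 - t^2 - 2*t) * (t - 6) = t^4 - 7*t^3 + 4*t^2 + 12*t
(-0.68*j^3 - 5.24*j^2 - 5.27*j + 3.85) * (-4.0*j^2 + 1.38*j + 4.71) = 2.72*j^5 + 20.0216*j^4 + 10.646*j^3 - 47.353*j^2 - 19.5087*j + 18.1335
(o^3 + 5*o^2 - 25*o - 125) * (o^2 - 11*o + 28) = o^5 - 6*o^4 - 52*o^3 + 290*o^2 + 675*o - 3500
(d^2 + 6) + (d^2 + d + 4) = 2*d^2 + d + 10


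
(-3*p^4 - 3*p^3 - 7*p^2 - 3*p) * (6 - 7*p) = 21*p^5 + 3*p^4 + 31*p^3 - 21*p^2 - 18*p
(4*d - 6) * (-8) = 48 - 32*d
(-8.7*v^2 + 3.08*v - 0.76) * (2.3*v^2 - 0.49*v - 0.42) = -20.01*v^4 + 11.347*v^3 + 0.396799999999999*v^2 - 0.9212*v + 0.3192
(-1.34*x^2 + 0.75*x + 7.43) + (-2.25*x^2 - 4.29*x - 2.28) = -3.59*x^2 - 3.54*x + 5.15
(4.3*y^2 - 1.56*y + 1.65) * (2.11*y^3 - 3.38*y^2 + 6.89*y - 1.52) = 9.073*y^5 - 17.8256*y^4 + 38.3813*y^3 - 22.8614*y^2 + 13.7397*y - 2.508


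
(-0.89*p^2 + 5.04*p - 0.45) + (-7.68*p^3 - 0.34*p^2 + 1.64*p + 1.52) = -7.68*p^3 - 1.23*p^2 + 6.68*p + 1.07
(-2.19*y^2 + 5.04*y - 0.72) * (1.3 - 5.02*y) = 10.9938*y^3 - 28.1478*y^2 + 10.1664*y - 0.936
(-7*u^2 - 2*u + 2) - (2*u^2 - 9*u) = -9*u^2 + 7*u + 2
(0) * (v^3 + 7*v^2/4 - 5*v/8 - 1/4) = 0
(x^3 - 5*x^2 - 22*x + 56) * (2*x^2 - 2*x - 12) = 2*x^5 - 12*x^4 - 46*x^3 + 216*x^2 + 152*x - 672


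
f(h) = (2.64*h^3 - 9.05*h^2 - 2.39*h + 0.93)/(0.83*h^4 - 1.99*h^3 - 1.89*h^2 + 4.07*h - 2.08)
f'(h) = (7.92*h^2 - 18.1*h - 2.39)/(0.83*h^4 - 1.99*h^3 - 1.89*h^2 + 4.07*h - 2.08) + (-3.32*h^3 + 5.97*h^2 + 3.78*h - 4.07)*(2.64*h^3 - 9.05*h^2 - 2.39*h + 0.93)/(0.83*h^4 - 1.99*h^3 - 1.89*h^2 + 4.07*h - 2.08)^2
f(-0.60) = 0.31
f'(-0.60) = -2.19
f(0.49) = 2.90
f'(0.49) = 17.59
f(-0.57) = 0.25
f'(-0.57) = -2.10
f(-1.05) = 1.87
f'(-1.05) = -5.82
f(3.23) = -0.84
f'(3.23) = 3.86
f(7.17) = 0.35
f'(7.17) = -0.03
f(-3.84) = -1.10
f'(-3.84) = -0.40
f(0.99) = 7.47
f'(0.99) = -4.49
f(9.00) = 0.30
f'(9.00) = -0.03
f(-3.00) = -1.61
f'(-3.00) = -0.93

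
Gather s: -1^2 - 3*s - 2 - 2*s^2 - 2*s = -2*s^2 - 5*s - 3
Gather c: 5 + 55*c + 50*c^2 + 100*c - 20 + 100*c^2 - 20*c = 150*c^2 + 135*c - 15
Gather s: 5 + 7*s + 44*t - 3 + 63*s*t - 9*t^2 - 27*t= s*(63*t + 7) - 9*t^2 + 17*t + 2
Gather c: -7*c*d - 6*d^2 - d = -7*c*d - 6*d^2 - d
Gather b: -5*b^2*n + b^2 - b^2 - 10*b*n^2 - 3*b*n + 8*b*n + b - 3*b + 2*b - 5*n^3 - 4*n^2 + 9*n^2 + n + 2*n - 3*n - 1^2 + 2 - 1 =-5*b^2*n + b*(-10*n^2 + 5*n) - 5*n^3 + 5*n^2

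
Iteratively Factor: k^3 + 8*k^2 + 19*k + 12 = (k + 3)*(k^2 + 5*k + 4) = (k + 3)*(k + 4)*(k + 1)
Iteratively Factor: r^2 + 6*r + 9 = (r + 3)*(r + 3)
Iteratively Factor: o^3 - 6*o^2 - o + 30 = (o + 2)*(o^2 - 8*o + 15) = (o - 3)*(o + 2)*(o - 5)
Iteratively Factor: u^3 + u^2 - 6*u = (u - 2)*(u^2 + 3*u) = u*(u - 2)*(u + 3)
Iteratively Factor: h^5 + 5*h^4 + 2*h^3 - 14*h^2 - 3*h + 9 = (h - 1)*(h^4 + 6*h^3 + 8*h^2 - 6*h - 9) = (h - 1)*(h + 3)*(h^3 + 3*h^2 - h - 3) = (h - 1)^2*(h + 3)*(h^2 + 4*h + 3) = (h - 1)^2*(h + 3)^2*(h + 1)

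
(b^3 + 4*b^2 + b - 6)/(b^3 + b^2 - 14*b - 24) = (b - 1)/(b - 4)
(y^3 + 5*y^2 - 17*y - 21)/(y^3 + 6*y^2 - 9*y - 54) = (y^2 + 8*y + 7)/(y^2 + 9*y + 18)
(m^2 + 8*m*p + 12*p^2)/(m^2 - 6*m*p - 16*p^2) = (-m - 6*p)/(-m + 8*p)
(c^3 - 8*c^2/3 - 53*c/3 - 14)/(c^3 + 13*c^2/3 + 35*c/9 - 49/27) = 9*(c^2 - 5*c - 6)/(9*c^2 + 18*c - 7)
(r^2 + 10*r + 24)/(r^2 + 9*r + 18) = (r + 4)/(r + 3)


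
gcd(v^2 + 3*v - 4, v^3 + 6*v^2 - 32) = v + 4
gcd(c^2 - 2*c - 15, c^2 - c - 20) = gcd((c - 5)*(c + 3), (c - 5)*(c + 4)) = c - 5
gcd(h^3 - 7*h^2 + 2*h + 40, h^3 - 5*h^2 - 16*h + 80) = h^2 - 9*h + 20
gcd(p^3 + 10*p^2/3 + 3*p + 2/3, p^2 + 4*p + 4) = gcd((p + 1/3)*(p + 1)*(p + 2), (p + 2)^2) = p + 2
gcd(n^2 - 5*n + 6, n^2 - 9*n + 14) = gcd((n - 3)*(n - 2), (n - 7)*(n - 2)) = n - 2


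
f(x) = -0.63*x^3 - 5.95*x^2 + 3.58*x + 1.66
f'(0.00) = 3.58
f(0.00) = 1.66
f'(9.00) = -256.61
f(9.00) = -907.34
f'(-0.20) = 5.88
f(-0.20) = 0.71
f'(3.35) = -57.50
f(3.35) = -76.81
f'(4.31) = -82.82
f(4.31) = -143.88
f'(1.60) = -20.30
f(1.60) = -10.42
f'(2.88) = -46.37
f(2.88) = -52.43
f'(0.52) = -3.12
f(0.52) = 1.82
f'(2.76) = -43.66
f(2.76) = -47.03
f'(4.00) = -74.26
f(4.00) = -119.54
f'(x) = -1.89*x^2 - 11.9*x + 3.58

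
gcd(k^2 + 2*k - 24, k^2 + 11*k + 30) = k + 6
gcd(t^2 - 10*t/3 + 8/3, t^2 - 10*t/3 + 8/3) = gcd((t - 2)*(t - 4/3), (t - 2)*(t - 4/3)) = t^2 - 10*t/3 + 8/3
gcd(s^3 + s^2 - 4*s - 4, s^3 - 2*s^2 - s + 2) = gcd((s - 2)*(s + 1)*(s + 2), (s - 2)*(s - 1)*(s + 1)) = s^2 - s - 2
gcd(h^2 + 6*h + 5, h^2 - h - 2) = h + 1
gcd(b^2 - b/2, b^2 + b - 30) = 1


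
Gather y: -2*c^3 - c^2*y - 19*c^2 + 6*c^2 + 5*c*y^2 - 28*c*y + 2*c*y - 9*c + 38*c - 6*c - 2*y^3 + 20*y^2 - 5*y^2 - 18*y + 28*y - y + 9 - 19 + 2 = -2*c^3 - 13*c^2 + 23*c - 2*y^3 + y^2*(5*c + 15) + y*(-c^2 - 26*c + 9) - 8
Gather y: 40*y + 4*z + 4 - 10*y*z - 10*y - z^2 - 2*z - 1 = y*(30 - 10*z) - z^2 + 2*z + 3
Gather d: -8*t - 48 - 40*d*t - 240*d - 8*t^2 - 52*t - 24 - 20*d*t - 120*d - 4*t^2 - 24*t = d*(-60*t - 360) - 12*t^2 - 84*t - 72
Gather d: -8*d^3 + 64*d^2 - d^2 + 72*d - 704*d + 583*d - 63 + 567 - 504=-8*d^3 + 63*d^2 - 49*d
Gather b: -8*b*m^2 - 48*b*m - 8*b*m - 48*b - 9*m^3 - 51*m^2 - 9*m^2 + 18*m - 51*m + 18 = b*(-8*m^2 - 56*m - 48) - 9*m^3 - 60*m^2 - 33*m + 18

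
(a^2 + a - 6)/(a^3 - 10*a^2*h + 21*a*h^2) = (a^2 + a - 6)/(a*(a^2 - 10*a*h + 21*h^2))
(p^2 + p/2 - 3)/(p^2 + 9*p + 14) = (p - 3/2)/(p + 7)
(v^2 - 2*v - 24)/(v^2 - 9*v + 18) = (v + 4)/(v - 3)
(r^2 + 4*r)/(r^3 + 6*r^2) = (r + 4)/(r*(r + 6))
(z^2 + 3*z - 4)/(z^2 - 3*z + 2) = (z + 4)/(z - 2)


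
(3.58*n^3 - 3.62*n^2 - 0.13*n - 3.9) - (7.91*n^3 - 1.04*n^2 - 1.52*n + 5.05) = -4.33*n^3 - 2.58*n^2 + 1.39*n - 8.95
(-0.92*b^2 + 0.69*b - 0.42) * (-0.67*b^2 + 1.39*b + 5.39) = 0.6164*b^4 - 1.7411*b^3 - 3.7183*b^2 + 3.1353*b - 2.2638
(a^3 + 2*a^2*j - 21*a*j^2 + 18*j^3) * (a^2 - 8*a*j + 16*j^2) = a^5 - 6*a^4*j - 21*a^3*j^2 + 218*a^2*j^3 - 480*a*j^4 + 288*j^5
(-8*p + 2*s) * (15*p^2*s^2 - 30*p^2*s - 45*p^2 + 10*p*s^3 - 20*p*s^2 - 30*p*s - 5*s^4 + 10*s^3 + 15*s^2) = -120*p^3*s^2 + 240*p^3*s + 360*p^3 - 50*p^2*s^3 + 100*p^2*s^2 + 150*p^2*s + 60*p*s^4 - 120*p*s^3 - 180*p*s^2 - 10*s^5 + 20*s^4 + 30*s^3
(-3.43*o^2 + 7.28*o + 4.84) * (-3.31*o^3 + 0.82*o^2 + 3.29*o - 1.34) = 11.3533*o^5 - 26.9094*o^4 - 21.3355*o^3 + 32.5162*o^2 + 6.1684*o - 6.4856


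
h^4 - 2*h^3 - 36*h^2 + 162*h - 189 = (h - 3)^3*(h + 7)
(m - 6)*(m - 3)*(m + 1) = m^3 - 8*m^2 + 9*m + 18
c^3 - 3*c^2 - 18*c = c*(c - 6)*(c + 3)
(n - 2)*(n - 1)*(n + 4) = n^3 + n^2 - 10*n + 8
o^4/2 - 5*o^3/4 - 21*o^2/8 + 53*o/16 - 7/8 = (o/2 + 1)*(o - 7/2)*(o - 1/2)^2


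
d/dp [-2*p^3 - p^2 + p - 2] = -6*p^2 - 2*p + 1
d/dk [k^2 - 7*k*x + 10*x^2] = 2*k - 7*x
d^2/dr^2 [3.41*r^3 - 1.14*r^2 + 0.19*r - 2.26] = 20.46*r - 2.28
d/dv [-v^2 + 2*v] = 2 - 2*v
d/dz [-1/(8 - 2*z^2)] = -z/(z^2 - 4)^2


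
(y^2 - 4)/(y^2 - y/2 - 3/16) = 16*(4 - y^2)/(-16*y^2 + 8*y + 3)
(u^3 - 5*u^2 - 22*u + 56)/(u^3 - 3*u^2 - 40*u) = (-u^3 + 5*u^2 + 22*u - 56)/(u*(-u^2 + 3*u + 40))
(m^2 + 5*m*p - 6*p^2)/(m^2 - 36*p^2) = (-m + p)/(-m + 6*p)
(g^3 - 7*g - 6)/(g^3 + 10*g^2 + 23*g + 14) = (g - 3)/(g + 7)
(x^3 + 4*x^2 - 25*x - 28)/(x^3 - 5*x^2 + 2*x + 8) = (x + 7)/(x - 2)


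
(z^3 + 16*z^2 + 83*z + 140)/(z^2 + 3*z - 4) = (z^2 + 12*z + 35)/(z - 1)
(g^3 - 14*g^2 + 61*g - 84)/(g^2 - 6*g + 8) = (g^2 - 10*g + 21)/(g - 2)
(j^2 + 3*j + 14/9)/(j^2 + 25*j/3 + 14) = (j + 2/3)/(j + 6)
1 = 1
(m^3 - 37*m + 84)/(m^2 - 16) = (m^2 + 4*m - 21)/(m + 4)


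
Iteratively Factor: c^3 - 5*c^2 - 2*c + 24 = (c - 3)*(c^2 - 2*c - 8) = (c - 4)*(c - 3)*(c + 2)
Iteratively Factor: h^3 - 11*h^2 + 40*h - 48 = (h - 3)*(h^2 - 8*h + 16) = (h - 4)*(h - 3)*(h - 4)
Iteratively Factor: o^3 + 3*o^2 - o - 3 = (o - 1)*(o^2 + 4*o + 3) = (o - 1)*(o + 3)*(o + 1)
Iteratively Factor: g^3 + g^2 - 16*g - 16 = (g - 4)*(g^2 + 5*g + 4) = (g - 4)*(g + 1)*(g + 4)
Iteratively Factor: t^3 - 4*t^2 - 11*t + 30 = (t - 2)*(t^2 - 2*t - 15) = (t - 5)*(t - 2)*(t + 3)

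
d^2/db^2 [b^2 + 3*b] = 2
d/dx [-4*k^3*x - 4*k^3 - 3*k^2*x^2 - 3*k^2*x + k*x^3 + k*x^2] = k*(-4*k^2 - 6*k*x - 3*k + 3*x^2 + 2*x)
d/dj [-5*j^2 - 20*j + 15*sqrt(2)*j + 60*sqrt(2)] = -10*j - 20 + 15*sqrt(2)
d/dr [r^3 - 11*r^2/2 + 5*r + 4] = 3*r^2 - 11*r + 5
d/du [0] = 0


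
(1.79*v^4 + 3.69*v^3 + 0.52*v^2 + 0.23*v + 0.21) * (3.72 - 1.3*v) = -2.327*v^5 + 1.8618*v^4 + 13.0508*v^3 + 1.6354*v^2 + 0.5826*v + 0.7812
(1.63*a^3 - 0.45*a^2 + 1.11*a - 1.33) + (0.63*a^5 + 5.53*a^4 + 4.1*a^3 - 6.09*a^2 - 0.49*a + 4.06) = 0.63*a^5 + 5.53*a^4 + 5.73*a^3 - 6.54*a^2 + 0.62*a + 2.73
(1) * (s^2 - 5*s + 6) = s^2 - 5*s + 6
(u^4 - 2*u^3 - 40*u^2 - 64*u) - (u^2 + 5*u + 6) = u^4 - 2*u^3 - 41*u^2 - 69*u - 6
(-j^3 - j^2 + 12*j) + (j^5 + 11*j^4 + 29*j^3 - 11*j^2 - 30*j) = j^5 + 11*j^4 + 28*j^3 - 12*j^2 - 18*j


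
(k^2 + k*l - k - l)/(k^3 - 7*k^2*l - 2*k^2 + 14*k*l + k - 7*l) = (k + l)/(k^2 - 7*k*l - k + 7*l)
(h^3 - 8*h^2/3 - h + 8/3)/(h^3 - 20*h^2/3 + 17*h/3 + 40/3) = (h - 1)/(h - 5)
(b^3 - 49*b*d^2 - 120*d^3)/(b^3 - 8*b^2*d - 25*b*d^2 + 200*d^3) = (b + 3*d)/(b - 5*d)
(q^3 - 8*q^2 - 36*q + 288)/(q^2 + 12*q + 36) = (q^2 - 14*q + 48)/(q + 6)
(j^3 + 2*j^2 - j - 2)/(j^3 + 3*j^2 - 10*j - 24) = (j^2 - 1)/(j^2 + j - 12)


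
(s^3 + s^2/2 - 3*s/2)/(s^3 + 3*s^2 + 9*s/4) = 2*(s - 1)/(2*s + 3)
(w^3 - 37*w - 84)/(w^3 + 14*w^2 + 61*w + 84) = (w - 7)/(w + 7)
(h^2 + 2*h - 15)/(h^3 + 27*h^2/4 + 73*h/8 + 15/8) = 8*(h - 3)/(8*h^2 + 14*h + 3)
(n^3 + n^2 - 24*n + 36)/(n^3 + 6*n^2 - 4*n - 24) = (n - 3)/(n + 2)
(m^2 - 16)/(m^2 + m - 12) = (m - 4)/(m - 3)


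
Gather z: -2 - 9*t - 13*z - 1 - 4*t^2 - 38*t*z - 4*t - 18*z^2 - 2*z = -4*t^2 - 13*t - 18*z^2 + z*(-38*t - 15) - 3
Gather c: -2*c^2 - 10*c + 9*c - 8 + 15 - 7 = -2*c^2 - c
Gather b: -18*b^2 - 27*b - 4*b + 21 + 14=-18*b^2 - 31*b + 35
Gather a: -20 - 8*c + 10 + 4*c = -4*c - 10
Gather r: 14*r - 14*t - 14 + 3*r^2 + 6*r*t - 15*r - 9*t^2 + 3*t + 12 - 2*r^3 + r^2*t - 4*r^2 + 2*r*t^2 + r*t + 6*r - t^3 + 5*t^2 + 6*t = -2*r^3 + r^2*(t - 1) + r*(2*t^2 + 7*t + 5) - t^3 - 4*t^2 - 5*t - 2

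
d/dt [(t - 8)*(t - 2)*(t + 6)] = 3*t^2 - 8*t - 44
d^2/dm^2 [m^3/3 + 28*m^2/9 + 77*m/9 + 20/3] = 2*m + 56/9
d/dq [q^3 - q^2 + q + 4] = 3*q^2 - 2*q + 1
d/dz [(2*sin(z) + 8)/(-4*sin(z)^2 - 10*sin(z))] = 2*(cos(z) + 8/tan(z) + 10*cos(z)/sin(z)^2)/(2*sin(z) + 5)^2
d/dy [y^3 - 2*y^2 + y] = 3*y^2 - 4*y + 1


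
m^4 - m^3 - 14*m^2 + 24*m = m*(m - 3)*(m - 2)*(m + 4)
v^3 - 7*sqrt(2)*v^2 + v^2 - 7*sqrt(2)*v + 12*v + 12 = (v + 1)*(v - 6*sqrt(2))*(v - sqrt(2))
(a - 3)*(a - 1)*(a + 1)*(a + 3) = a^4 - 10*a^2 + 9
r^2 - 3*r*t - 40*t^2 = (r - 8*t)*(r + 5*t)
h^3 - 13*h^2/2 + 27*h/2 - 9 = (h - 3)*(h - 2)*(h - 3/2)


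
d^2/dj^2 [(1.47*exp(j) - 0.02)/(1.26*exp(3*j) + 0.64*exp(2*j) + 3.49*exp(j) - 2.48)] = (9.33508800000001*exp(6*j) + 3.270456*exp(5*j) - 25.432008*exp(4*j) + 56.222872*exp(3*j) + 13.302624*exp(2*j) + 12.352566*exp(j) + 8.867984)*exp(j)/(2.000376*exp(9*j) + 3.048192*exp(8*j) + 18.17046*exp(7*j) + 5.336416*exp(6*j) + 38.330058*exp(5*j) - 45.094944*exp(4*j) + 32.521093*exp(3*j) - 78.811176*exp(2*j) + 64.394688*exp(j) - 15.252992)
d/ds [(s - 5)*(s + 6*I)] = 2*s - 5 + 6*I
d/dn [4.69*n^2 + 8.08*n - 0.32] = 9.38*n + 8.08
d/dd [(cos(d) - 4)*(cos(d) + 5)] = -sin(d) - sin(2*d)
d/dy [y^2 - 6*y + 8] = 2*y - 6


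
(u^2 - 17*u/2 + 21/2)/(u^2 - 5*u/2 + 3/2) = (u - 7)/(u - 1)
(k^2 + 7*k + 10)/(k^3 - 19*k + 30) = (k + 2)/(k^2 - 5*k + 6)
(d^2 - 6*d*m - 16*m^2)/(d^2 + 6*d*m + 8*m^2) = (d - 8*m)/(d + 4*m)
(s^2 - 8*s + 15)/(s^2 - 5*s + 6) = (s - 5)/(s - 2)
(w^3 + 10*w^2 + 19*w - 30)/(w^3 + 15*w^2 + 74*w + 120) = (w - 1)/(w + 4)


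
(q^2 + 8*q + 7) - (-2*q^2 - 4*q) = 3*q^2 + 12*q + 7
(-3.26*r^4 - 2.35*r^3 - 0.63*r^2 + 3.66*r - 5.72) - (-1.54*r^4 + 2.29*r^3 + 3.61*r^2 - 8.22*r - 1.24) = -1.72*r^4 - 4.64*r^3 - 4.24*r^2 + 11.88*r - 4.48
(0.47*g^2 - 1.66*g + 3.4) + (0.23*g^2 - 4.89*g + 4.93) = 0.7*g^2 - 6.55*g + 8.33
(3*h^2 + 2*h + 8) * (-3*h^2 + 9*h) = -9*h^4 + 21*h^3 - 6*h^2 + 72*h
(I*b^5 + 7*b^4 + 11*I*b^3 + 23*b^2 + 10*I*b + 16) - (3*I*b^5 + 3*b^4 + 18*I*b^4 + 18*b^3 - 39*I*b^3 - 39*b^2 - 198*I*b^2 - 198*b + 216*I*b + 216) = -2*I*b^5 + 4*b^4 - 18*I*b^4 - 18*b^3 + 50*I*b^3 + 62*b^2 + 198*I*b^2 + 198*b - 206*I*b - 200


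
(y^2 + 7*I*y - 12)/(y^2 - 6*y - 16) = (-y^2 - 7*I*y + 12)/(-y^2 + 6*y + 16)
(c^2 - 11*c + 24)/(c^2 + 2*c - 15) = (c - 8)/(c + 5)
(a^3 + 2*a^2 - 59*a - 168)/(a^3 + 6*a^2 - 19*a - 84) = (a - 8)/(a - 4)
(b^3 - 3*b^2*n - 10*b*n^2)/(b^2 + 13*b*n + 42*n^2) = b*(b^2 - 3*b*n - 10*n^2)/(b^2 + 13*b*n + 42*n^2)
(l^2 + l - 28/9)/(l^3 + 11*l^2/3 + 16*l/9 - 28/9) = (3*l - 4)/(3*l^2 + 4*l - 4)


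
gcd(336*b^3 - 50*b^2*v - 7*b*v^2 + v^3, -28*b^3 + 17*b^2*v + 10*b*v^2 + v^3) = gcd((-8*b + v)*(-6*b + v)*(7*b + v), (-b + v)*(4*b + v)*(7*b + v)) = 7*b + v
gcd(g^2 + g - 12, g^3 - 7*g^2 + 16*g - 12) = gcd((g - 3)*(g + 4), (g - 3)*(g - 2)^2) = g - 3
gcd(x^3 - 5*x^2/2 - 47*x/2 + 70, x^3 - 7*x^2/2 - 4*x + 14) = x - 7/2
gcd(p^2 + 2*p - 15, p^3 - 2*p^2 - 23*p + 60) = p^2 + 2*p - 15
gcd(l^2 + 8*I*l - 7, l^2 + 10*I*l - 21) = l + 7*I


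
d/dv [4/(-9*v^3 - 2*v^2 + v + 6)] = 4*(27*v^2 + 4*v - 1)/(9*v^3 + 2*v^2 - v - 6)^2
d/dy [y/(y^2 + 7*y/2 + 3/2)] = 2*(3 - 2*y^2)/(4*y^4 + 28*y^3 + 61*y^2 + 42*y + 9)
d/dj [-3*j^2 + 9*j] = 9 - 6*j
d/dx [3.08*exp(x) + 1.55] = 3.08*exp(x)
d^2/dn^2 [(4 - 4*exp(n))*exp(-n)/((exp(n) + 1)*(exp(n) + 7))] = 4*(-4*exp(5*n) - 15*exp(4*n) + 52*exp(3*n) + 326*exp(2*n) + 168*exp(n) + 49)*exp(-n)/(exp(6*n) + 24*exp(5*n) + 213*exp(4*n) + 848*exp(3*n) + 1491*exp(2*n) + 1176*exp(n) + 343)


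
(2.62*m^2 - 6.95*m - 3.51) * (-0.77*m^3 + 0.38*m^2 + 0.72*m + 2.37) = -2.0174*m^5 + 6.3471*m^4 + 1.9481*m^3 - 0.128399999999999*m^2 - 18.9987*m - 8.3187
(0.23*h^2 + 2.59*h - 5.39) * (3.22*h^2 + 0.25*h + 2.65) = 0.7406*h^4 + 8.3973*h^3 - 16.0988*h^2 + 5.516*h - 14.2835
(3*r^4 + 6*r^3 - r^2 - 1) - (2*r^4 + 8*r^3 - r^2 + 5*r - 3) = r^4 - 2*r^3 - 5*r + 2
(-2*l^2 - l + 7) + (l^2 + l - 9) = -l^2 - 2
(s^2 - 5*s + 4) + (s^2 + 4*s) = 2*s^2 - s + 4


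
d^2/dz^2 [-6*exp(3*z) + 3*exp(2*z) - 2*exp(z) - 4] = (-54*exp(2*z) + 12*exp(z) - 2)*exp(z)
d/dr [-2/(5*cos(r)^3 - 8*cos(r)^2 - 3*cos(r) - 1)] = 2*(-15*cos(r)^2 + 16*cos(r) + 3)*sin(r)/(-5*cos(r)^3 + 8*cos(r)^2 + 3*cos(r) + 1)^2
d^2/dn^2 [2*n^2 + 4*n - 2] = 4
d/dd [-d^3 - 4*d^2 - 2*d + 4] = -3*d^2 - 8*d - 2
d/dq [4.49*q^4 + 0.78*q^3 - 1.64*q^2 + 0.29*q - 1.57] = 17.96*q^3 + 2.34*q^2 - 3.28*q + 0.29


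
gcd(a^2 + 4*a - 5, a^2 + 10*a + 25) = a + 5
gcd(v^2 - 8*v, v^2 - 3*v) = v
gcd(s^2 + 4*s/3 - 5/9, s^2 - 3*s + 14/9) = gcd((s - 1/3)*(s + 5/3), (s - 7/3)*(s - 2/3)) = 1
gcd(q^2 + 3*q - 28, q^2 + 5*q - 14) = q + 7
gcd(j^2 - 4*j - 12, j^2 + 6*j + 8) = j + 2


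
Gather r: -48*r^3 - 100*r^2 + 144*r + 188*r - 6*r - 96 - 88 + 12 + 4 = -48*r^3 - 100*r^2 + 326*r - 168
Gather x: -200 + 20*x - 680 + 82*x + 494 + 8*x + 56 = 110*x - 330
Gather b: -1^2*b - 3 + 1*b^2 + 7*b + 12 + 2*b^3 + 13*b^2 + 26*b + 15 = 2*b^3 + 14*b^2 + 32*b + 24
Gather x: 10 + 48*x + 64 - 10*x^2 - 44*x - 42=-10*x^2 + 4*x + 32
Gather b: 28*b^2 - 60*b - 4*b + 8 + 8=28*b^2 - 64*b + 16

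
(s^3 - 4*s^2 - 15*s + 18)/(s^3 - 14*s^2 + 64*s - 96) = (s^2 + 2*s - 3)/(s^2 - 8*s + 16)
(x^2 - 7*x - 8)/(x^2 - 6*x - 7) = (x - 8)/(x - 7)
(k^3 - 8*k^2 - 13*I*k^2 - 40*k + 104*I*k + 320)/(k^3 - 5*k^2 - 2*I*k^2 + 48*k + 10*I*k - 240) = (k^2 - k*(8 + 5*I) + 40*I)/(k^2 + k*(-5 + 6*I) - 30*I)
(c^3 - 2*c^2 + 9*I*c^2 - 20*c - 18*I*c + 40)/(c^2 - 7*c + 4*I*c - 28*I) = (c^2 + c*(-2 + 5*I) - 10*I)/(c - 7)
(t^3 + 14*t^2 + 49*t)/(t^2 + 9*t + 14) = t*(t + 7)/(t + 2)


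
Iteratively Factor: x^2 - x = (x - 1)*(x)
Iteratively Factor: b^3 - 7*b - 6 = (b + 1)*(b^2 - b - 6) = (b + 1)*(b + 2)*(b - 3)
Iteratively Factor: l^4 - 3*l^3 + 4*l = (l)*(l^3 - 3*l^2 + 4) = l*(l + 1)*(l^2 - 4*l + 4) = l*(l - 2)*(l + 1)*(l - 2)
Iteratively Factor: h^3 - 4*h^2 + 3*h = (h - 1)*(h^2 - 3*h) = (h - 3)*(h - 1)*(h)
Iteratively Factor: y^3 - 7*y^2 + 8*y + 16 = (y + 1)*(y^2 - 8*y + 16) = (y - 4)*(y + 1)*(y - 4)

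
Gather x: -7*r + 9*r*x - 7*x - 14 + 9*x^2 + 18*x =-7*r + 9*x^2 + x*(9*r + 11) - 14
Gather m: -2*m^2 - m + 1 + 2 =-2*m^2 - m + 3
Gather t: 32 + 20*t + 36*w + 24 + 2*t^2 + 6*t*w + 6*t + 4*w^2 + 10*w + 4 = 2*t^2 + t*(6*w + 26) + 4*w^2 + 46*w + 60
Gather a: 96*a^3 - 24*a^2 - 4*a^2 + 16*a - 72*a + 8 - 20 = 96*a^3 - 28*a^2 - 56*a - 12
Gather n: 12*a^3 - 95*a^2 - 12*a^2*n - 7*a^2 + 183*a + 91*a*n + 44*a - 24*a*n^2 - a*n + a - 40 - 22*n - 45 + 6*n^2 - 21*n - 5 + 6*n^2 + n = 12*a^3 - 102*a^2 + 228*a + n^2*(12 - 24*a) + n*(-12*a^2 + 90*a - 42) - 90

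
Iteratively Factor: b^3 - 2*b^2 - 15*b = (b - 5)*(b^2 + 3*b) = b*(b - 5)*(b + 3)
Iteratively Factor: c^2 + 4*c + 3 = (c + 1)*(c + 3)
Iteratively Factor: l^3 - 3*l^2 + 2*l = (l - 1)*(l^2 - 2*l) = (l - 2)*(l - 1)*(l)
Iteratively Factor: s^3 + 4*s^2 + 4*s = (s + 2)*(s^2 + 2*s) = (s + 2)^2*(s)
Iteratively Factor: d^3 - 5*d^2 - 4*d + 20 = (d + 2)*(d^2 - 7*d + 10) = (d - 2)*(d + 2)*(d - 5)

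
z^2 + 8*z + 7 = (z + 1)*(z + 7)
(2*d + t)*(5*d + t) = 10*d^2 + 7*d*t + t^2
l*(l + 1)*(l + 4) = l^3 + 5*l^2 + 4*l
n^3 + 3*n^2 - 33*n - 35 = (n - 5)*(n + 1)*(n + 7)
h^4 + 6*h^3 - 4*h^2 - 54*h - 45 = (h - 3)*(h + 1)*(h + 3)*(h + 5)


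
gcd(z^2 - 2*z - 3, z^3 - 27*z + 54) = z - 3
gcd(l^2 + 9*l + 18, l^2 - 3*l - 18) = l + 3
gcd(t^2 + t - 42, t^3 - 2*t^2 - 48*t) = 1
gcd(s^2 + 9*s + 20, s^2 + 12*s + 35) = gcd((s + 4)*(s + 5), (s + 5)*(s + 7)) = s + 5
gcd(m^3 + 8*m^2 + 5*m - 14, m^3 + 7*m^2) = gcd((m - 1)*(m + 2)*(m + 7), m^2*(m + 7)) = m + 7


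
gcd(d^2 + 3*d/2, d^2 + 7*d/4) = d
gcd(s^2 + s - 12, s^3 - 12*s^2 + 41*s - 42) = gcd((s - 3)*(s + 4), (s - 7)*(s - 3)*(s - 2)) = s - 3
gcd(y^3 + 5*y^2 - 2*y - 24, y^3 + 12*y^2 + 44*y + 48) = y + 4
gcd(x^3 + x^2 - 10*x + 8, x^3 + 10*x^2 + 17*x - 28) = x^2 + 3*x - 4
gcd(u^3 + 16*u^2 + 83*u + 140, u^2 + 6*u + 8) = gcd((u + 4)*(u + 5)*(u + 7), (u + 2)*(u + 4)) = u + 4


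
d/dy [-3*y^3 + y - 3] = 1 - 9*y^2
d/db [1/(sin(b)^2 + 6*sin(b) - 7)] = -2*(sin(b) + 3)*cos(b)/(sin(b)^2 + 6*sin(b) - 7)^2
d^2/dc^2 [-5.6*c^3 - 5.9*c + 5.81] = -33.6*c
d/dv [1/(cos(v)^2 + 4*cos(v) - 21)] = 2*(cos(v) + 2)*sin(v)/(cos(v)^2 + 4*cos(v) - 21)^2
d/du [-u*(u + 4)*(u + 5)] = -3*u^2 - 18*u - 20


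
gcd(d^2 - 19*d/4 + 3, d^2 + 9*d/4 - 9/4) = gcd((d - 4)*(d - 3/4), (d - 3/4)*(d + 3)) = d - 3/4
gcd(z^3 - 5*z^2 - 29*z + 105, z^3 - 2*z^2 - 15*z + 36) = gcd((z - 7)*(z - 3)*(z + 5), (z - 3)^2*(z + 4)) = z - 3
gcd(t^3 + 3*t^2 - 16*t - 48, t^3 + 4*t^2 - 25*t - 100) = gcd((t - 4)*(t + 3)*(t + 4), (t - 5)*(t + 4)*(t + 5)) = t + 4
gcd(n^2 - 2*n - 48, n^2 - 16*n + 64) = n - 8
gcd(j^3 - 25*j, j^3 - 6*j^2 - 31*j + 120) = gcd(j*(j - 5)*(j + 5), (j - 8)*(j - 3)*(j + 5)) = j + 5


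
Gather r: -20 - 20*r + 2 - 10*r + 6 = -30*r - 12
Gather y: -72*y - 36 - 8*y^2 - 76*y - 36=-8*y^2 - 148*y - 72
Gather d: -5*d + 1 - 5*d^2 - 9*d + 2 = -5*d^2 - 14*d + 3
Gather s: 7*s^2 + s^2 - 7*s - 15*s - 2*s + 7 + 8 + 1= 8*s^2 - 24*s + 16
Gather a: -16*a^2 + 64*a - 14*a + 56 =-16*a^2 + 50*a + 56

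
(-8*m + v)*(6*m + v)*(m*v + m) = -48*m^3*v - 48*m^3 - 2*m^2*v^2 - 2*m^2*v + m*v^3 + m*v^2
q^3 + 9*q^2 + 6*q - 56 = (q - 2)*(q + 4)*(q + 7)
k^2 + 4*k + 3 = (k + 1)*(k + 3)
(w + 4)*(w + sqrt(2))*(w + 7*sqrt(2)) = w^3 + 4*w^2 + 8*sqrt(2)*w^2 + 14*w + 32*sqrt(2)*w + 56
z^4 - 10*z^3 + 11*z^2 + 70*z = z*(z - 7)*(z - 5)*(z + 2)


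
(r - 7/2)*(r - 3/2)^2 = r^3 - 13*r^2/2 + 51*r/4 - 63/8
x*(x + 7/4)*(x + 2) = x^3 + 15*x^2/4 + 7*x/2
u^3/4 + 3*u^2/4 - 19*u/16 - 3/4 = (u/4 + 1)*(u - 3/2)*(u + 1/2)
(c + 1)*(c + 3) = c^2 + 4*c + 3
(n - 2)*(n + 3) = n^2 + n - 6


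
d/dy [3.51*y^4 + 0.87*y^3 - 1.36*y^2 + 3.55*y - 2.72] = 14.04*y^3 + 2.61*y^2 - 2.72*y + 3.55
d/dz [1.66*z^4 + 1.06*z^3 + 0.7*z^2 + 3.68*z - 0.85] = 6.64*z^3 + 3.18*z^2 + 1.4*z + 3.68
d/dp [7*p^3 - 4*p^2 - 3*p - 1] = 21*p^2 - 8*p - 3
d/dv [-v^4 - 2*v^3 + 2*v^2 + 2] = 2*v*(-2*v^2 - 3*v + 2)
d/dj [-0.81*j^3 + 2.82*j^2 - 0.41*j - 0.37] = -2.43*j^2 + 5.64*j - 0.41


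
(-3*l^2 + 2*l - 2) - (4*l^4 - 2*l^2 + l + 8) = -4*l^4 - l^2 + l - 10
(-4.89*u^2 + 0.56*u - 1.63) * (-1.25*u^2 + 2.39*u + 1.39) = 6.1125*u^4 - 12.3871*u^3 - 3.4212*u^2 - 3.1173*u - 2.2657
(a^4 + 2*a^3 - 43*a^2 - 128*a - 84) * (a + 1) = a^5 + 3*a^4 - 41*a^3 - 171*a^2 - 212*a - 84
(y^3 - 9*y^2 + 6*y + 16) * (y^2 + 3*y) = y^5 - 6*y^4 - 21*y^3 + 34*y^2 + 48*y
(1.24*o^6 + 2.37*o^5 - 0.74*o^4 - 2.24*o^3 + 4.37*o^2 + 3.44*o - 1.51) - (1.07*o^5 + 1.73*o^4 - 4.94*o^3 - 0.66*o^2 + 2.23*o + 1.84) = 1.24*o^6 + 1.3*o^5 - 2.47*o^4 + 2.7*o^3 + 5.03*o^2 + 1.21*o - 3.35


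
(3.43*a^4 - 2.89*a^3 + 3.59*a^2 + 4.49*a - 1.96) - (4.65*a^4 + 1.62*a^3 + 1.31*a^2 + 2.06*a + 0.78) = -1.22*a^4 - 4.51*a^3 + 2.28*a^2 + 2.43*a - 2.74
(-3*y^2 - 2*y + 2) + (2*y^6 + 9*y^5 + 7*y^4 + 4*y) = 2*y^6 + 9*y^5 + 7*y^4 - 3*y^2 + 2*y + 2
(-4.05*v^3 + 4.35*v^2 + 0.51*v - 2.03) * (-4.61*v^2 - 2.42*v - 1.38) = 18.6705*v^5 - 10.2525*v^4 - 7.2891*v^3 + 2.1211*v^2 + 4.2088*v + 2.8014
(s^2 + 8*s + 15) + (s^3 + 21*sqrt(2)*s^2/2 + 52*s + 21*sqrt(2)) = s^3 + s^2 + 21*sqrt(2)*s^2/2 + 60*s + 15 + 21*sqrt(2)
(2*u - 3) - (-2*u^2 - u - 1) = 2*u^2 + 3*u - 2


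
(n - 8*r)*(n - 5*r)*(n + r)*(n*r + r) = n^4*r - 12*n^3*r^2 + n^3*r + 27*n^2*r^3 - 12*n^2*r^2 + 40*n*r^4 + 27*n*r^3 + 40*r^4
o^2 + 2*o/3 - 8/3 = (o - 4/3)*(o + 2)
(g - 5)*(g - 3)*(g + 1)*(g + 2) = g^4 - 5*g^3 - 7*g^2 + 29*g + 30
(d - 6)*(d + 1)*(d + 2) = d^3 - 3*d^2 - 16*d - 12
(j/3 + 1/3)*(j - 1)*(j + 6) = j^3/3 + 2*j^2 - j/3 - 2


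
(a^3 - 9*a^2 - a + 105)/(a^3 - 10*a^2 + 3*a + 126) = (a - 5)/(a - 6)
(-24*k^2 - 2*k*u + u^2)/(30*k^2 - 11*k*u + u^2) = (4*k + u)/(-5*k + u)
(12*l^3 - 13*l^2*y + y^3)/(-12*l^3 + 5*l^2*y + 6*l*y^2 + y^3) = (-3*l + y)/(3*l + y)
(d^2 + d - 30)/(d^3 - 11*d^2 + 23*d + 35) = (d + 6)/(d^2 - 6*d - 7)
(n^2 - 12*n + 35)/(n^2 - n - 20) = (n - 7)/(n + 4)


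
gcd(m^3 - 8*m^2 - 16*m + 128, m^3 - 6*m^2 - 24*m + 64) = m^2 - 4*m - 32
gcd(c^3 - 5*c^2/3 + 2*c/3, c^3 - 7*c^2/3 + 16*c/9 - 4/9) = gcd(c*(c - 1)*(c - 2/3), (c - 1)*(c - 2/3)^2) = c^2 - 5*c/3 + 2/3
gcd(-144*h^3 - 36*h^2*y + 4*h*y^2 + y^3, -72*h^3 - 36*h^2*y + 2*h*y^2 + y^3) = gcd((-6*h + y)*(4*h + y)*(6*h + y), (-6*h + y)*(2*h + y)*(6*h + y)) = -36*h^2 + y^2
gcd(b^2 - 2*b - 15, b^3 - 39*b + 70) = b - 5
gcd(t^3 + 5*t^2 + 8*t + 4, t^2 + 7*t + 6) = t + 1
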